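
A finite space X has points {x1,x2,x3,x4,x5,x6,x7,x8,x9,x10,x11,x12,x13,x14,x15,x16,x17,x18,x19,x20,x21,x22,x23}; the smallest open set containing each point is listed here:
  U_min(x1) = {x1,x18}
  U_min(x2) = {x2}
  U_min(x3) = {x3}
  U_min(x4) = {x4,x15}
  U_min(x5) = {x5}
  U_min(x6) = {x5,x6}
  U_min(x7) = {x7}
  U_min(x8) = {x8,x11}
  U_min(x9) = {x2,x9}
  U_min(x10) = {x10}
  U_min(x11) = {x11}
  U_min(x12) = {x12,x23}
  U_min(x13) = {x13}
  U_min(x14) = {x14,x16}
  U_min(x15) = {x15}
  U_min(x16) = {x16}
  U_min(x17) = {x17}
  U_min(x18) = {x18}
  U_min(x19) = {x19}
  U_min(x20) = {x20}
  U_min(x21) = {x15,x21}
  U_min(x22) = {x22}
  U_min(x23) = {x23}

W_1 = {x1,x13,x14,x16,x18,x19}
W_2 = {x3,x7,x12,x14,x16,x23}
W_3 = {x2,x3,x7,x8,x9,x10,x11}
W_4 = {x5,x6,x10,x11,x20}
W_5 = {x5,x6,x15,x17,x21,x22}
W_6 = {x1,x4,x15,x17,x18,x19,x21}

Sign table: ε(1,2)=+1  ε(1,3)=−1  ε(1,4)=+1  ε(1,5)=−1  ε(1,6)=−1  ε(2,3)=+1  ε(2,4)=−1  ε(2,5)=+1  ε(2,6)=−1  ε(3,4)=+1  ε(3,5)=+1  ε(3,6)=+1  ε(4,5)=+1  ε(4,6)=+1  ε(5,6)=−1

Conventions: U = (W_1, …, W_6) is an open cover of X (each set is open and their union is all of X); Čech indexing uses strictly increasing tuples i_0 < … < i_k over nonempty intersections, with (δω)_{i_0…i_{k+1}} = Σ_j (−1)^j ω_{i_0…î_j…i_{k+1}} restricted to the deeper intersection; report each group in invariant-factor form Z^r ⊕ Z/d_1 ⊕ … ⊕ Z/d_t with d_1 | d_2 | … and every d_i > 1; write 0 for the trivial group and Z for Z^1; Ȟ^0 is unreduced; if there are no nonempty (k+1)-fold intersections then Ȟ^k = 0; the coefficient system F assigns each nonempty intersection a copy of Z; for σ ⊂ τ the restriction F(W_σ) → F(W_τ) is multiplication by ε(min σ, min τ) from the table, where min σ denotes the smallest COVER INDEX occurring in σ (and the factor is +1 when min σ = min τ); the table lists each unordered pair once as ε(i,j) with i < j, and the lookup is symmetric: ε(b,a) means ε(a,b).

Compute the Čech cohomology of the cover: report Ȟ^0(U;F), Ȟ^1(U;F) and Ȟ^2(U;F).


Ȟ^0(U;F) ≅ Z; Ȟ^1(U;F) ≅ Z; Ȟ^2(U;F) ≅ 0

nonempty overlaps:
  W12={x14,x16} W16={x1,x18,x19} W23={x3,x7} W34={x10,x11} W45={x5,x6} W56={x15,x17,x21}
C dims 6,6; δ0: rk 5, SNF 1^5
degree 0: 6−5−0 = 1 → Ȟ^0 ≅ Z
degree 1: 6−0−5 = 1 → Ȟ^1 ≅ Z
degree 2: 0−0−0 = 0 → Ȟ^2 ≅ 0


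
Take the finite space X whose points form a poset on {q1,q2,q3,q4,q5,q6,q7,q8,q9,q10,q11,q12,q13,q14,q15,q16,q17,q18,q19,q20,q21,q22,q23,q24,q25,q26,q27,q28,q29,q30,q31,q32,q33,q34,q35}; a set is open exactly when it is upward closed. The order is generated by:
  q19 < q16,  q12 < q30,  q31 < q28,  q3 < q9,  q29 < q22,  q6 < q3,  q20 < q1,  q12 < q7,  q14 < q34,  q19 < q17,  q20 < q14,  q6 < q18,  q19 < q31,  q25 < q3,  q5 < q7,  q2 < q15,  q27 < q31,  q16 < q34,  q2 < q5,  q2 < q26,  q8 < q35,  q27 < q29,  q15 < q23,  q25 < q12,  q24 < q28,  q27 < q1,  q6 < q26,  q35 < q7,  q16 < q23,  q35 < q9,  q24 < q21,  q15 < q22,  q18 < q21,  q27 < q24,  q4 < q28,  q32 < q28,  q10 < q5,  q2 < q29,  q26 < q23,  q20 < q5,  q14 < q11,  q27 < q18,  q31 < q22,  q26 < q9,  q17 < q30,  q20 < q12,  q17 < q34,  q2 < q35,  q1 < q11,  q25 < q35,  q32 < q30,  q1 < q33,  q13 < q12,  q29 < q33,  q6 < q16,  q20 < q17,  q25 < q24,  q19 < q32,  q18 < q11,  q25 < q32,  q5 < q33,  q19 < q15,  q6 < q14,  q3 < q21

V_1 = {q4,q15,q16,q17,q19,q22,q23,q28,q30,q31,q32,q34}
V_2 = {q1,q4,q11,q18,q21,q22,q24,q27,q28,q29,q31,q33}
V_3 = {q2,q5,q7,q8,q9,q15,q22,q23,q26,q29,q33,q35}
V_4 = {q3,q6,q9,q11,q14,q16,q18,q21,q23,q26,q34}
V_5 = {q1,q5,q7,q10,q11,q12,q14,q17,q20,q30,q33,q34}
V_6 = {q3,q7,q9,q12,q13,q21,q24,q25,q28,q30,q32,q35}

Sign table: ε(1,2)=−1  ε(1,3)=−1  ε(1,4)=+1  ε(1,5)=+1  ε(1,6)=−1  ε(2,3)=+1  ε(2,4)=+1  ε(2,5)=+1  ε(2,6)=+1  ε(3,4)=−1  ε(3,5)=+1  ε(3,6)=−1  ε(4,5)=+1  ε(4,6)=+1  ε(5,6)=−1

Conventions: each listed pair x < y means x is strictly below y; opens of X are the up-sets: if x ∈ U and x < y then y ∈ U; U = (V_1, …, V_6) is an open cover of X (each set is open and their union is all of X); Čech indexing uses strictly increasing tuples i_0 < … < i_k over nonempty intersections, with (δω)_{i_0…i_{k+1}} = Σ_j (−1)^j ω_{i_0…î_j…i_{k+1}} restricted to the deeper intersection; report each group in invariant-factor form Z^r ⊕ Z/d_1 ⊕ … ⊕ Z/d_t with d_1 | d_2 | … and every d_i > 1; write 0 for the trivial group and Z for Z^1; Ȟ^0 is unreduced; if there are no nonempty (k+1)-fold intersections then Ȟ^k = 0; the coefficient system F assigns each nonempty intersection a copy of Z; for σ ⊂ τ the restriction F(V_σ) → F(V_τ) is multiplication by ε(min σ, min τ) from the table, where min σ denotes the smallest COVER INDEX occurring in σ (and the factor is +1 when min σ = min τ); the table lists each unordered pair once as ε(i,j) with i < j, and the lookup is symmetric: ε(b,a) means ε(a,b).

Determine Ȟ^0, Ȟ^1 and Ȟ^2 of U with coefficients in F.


nerve simplices:
  V12={q4,q22,q28,q31} V13={q15,q22,q23} V14={q16,q23,q34} V15={q17,q30,q34} V16={q28,q30,q32} V23={q22,q29,q33} V24={q11,q18,q21} V25={q1,q11,q33} V26={q21,q24,q28} V34={q9,q23,q26} V35={q5,q7,q33} V36={q7,q9,q35} V45={q11,q14,q34} V46={q3,q9,q21} V56={q7,q12,q30}
  V123={q22} V126={q28} V134={q23} V145={q34} V156={q30} V235={q33} V245={q11} V246={q21} V346={q9} V356={q7}
C dims 6,15,10; δ0: rk 6, SNF 1^5·2; δ1: rk 9, SNF 1^9
degree 0: 6−6−0 = 0 → Ȟ^0 ≅ 0
degree 1: 15−9−6 = 0 plus torsion [2] → Ȟ^1 ≅ Z/2
degree 2: 10−0−9 = 1 → Ȟ^2 ≅ Z

Ȟ^0(U;F) ≅ 0, Ȟ^1(U;F) ≅ Z/2 and Ȟ^2(U;F) ≅ Z


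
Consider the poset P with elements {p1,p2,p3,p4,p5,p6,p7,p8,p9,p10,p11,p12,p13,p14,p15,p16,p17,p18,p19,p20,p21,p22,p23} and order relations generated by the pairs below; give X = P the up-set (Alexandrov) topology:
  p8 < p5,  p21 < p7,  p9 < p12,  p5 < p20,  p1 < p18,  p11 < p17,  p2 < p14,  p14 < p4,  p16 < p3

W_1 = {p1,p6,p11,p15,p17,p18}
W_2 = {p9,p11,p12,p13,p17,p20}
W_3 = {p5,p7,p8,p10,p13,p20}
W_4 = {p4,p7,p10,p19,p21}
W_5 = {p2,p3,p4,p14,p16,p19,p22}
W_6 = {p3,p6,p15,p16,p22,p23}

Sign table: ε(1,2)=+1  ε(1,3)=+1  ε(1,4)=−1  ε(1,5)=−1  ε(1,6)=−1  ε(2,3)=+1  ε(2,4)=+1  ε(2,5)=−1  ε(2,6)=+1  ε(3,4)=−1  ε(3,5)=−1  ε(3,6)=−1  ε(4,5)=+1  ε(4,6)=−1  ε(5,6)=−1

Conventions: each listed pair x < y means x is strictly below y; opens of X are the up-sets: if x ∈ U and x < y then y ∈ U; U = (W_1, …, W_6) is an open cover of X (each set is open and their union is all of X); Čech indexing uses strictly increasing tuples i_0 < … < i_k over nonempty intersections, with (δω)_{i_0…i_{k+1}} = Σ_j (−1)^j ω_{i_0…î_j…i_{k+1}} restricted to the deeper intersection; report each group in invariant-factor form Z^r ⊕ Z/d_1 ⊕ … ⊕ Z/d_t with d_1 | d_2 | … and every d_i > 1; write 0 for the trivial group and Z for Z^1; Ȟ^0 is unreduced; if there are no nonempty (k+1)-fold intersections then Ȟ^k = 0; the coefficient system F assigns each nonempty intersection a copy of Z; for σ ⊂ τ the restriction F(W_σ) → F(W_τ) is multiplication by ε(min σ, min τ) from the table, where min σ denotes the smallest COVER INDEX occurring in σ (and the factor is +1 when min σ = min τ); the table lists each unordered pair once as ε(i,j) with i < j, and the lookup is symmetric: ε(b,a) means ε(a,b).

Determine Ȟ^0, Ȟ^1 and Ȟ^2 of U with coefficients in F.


nerve of the cover:
  W12={p11,p17} W16={p6,p15} W23={p13,p20} W34={p7,p10} W45={p4,p19} W56={p3,p16,p22}
C dims 6,6; δ0: rk 6, SNF 1^5·2
Ȟ^0 = (6 − 6) − 0 = 0, so Ȟ^0 ≅ 0
Ȟ^1 = (6 − 0) − 6 = 0 plus torsion [2], so Ȟ^1 ≅ Z/2
Ȟ^2 = (0 − 0) − 0 = 0, so Ȟ^2 ≅ 0

Ȟ^0(U;F) ≅ 0, Ȟ^1(U;F) ≅ Z/2, Ȟ^2(U;F) ≅ 0


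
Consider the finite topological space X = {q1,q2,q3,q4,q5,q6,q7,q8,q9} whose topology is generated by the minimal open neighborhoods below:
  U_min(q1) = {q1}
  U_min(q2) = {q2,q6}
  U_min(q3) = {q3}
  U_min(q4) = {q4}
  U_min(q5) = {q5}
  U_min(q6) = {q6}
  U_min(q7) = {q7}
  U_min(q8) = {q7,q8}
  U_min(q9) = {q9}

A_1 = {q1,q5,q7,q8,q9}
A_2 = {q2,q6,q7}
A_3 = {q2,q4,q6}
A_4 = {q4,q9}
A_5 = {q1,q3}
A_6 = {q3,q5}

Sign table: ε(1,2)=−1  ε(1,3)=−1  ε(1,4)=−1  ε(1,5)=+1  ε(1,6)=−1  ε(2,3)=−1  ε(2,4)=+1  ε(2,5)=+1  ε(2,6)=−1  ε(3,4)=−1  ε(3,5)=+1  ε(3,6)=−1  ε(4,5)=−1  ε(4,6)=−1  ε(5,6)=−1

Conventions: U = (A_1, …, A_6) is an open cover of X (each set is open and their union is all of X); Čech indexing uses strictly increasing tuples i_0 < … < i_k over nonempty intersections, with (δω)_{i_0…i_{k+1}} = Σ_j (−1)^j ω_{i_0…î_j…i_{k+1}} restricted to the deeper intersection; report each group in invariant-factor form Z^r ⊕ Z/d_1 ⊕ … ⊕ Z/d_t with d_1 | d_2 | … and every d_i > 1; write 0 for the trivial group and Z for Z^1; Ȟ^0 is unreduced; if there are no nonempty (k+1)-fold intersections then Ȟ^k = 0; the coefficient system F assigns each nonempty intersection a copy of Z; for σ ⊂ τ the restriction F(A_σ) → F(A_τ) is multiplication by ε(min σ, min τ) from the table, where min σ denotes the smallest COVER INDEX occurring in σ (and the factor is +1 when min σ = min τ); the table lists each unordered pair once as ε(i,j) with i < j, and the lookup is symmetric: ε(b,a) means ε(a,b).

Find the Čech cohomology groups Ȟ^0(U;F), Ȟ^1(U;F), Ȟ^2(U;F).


Ȟ^0(U;F) ≅ Z; Ȟ^1(U;F) ≅ Z^2; Ȟ^2(U;F) ≅ 0

intersection data:
  A12={q7} A14={q9} A15={q1} A16={q5} A23={q2,q6} A34={q4} A56={q3}
C dims 6,7; δ0: rk 5, SNF 1^5
Ȟ^0 = (6 − 5) − 0 = 1, so Ȟ^0 ≅ Z
Ȟ^1 = (7 − 0) − 5 = 2, so Ȟ^1 ≅ Z^2
Ȟ^2 = (0 − 0) − 0 = 0, so Ȟ^2 ≅ 0


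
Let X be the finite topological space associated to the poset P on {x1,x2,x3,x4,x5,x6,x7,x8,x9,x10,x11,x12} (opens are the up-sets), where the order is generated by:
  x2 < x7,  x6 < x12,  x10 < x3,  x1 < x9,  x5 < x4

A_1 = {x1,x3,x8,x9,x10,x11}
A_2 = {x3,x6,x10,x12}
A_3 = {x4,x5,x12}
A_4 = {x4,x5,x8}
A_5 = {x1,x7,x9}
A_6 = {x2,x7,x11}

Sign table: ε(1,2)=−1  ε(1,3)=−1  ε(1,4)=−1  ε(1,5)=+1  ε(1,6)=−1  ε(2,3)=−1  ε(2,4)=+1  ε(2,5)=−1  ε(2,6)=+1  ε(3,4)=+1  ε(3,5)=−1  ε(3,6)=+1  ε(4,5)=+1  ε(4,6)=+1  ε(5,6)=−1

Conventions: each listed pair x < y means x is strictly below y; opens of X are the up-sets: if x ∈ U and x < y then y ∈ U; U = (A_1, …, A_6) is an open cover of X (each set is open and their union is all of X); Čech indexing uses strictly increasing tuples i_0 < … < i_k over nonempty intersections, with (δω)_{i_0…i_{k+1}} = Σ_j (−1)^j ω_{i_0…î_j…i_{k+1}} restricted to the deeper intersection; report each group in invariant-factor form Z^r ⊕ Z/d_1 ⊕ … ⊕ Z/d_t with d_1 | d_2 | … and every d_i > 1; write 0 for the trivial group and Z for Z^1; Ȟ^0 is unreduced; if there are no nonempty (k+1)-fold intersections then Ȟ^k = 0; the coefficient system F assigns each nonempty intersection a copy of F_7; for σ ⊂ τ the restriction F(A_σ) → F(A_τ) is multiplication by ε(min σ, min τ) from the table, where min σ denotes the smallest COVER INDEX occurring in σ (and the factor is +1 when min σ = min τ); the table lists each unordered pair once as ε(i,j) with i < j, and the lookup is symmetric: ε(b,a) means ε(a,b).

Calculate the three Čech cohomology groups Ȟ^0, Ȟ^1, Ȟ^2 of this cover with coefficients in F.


Ȟ^0 ≅ 0, Ȟ^1 ≅ Z/7 and Ȟ^2 ≅ 0

nerve simplices:
  A12={x3,x10} A14={x8} A15={x1,x9} A16={x11} A23={x12} A34={x4,x5} A56={x7}
C dims 6,7; δ0: rk_F7 6
degree 0: 6−6−0 = 0 → Ȟ^0 ≅ 0
degree 1: 7−0−6 = 1 → Ȟ^1 ≅ Z/7
degree 2: 0−0−0 = 0 → Ȟ^2 ≅ 0


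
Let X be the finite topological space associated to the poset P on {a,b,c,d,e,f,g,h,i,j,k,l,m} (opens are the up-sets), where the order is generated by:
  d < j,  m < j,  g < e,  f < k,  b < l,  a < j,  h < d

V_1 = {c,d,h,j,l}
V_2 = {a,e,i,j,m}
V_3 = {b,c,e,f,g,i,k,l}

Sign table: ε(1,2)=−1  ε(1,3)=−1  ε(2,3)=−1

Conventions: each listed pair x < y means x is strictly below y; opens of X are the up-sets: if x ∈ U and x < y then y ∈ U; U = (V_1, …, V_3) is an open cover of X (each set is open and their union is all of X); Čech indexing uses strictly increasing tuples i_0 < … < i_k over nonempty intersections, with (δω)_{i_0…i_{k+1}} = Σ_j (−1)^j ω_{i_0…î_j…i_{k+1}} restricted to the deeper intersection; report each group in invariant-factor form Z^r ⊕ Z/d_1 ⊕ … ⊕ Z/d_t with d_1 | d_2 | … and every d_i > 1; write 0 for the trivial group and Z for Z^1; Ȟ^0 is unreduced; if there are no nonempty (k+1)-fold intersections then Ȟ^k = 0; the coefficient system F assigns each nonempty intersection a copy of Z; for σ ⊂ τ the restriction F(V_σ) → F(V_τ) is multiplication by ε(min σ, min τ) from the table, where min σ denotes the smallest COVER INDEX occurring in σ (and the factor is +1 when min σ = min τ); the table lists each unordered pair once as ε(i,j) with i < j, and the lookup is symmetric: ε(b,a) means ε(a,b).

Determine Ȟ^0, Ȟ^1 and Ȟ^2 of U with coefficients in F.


nonempty overlaps:
  V12={j} V13={c,l} V23={e,i}
C dims 3,3; δ0: rk 3, SNF 1^2·2
degree 0: 3−3−0 = 0 → Ȟ^0 ≅ 0
degree 1: 3−0−3 = 0 plus torsion [2] → Ȟ^1 ≅ Z/2
degree 2: 0−0−0 = 0 → Ȟ^2 ≅ 0

Ȟ^0(U;F) ≅ 0,  Ȟ^1(U;F) ≅ Z/2,  Ȟ^2(U;F) ≅ 0


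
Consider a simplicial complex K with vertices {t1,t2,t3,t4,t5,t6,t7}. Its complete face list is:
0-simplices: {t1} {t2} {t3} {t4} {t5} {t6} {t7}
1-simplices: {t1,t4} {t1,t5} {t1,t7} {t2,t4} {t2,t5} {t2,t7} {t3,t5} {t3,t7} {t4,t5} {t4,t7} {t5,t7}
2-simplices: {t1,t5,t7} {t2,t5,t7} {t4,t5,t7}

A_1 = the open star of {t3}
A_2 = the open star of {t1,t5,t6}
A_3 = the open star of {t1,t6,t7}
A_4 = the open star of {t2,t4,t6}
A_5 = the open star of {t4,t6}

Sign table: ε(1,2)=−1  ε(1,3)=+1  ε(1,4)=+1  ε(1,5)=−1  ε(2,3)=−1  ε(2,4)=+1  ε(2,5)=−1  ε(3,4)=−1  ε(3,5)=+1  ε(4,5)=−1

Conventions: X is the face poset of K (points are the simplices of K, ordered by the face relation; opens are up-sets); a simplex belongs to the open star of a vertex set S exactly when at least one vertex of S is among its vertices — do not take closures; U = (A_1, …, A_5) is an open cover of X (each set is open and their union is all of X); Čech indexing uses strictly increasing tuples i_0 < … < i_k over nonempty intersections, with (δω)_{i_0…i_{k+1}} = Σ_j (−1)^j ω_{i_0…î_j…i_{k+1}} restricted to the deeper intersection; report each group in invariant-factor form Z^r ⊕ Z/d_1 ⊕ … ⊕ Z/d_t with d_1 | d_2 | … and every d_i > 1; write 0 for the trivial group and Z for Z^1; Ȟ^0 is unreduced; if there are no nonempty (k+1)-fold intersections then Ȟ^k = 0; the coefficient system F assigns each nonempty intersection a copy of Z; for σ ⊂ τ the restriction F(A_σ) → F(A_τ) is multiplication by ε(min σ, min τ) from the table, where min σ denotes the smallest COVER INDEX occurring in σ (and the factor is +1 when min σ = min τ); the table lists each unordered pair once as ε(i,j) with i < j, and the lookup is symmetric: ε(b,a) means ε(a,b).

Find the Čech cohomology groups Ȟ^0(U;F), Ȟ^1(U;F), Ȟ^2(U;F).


Ȟ^0 = Z, Ȟ^1 = Z, Ȟ^2 = 0

nonempty overlaps:
  A1={{t3},{t3,t5},{t3,t7}} A2={{t1},{t5},{t6},{t1,t4},{t1,t5},{t1,t7},{t2,t5},{t3,t5},{t4,t5},{t5,t7},{t1,t5,t7},{t2,t5,t7},{t4,t5,t7}} A3={{t1},{t6},{t7},{t1,t4},{t1,t5},{t1,t7},{t2,t7},{t3,t7},{t4,t7},{t5,t7},{t1,t5,t7},{t2,t5,t7},{t4,t5,t7}} A4={{t2},{t4},{t6},{t1,t4},{t2,t4},{t2,t5},{t2,t7},{t4,t5},{t4,t7},{t2,t5,t7},{t4,t5,t7}} A5={{t4},{t6},{t1,t4},{t2,t4},{t4,t5},{t4,t7},{t4,t5,t7}}
  A12={{t3,t5}} A13={{t3,t7}} A23={{t1},{t6},{t1,t4},{t1,t5},{t1,t7},{t5,t7},{t1,t5,t7},{t2,t5,t7},{t4,t5,t7}} A24={{t6},{t1,t4},{t2,t5},{t4,t5},{t2,t5,t7},{t4,t5,t7}} A25={{t6},{t1,t4},{t4,t5},{t4,t5,t7}} A34={{t6},{t1,t4},{t2,t7},{t4,t7},{t2,t5,t7},{t4,t5,t7}} A35={{t6},{t1,t4},{t4,t7},{t4,t5,t7}} A45={{t4},{t6},{t1,t4},{t2,t4},{t4,t5},{t4,t7},{t4,t5,t7}}
  A234={{t6},{t1,t4},{t2,t5,t7},{t4,t5,t7}} A235={{t6},{t1,t4},{t4,t5,t7}} A245={{t6},{t1,t4},{t4,t5},{t4,t5,t7}} A345={{t6},{t1,t4},{t4,t7},{t4,t5,t7}}
  A2345={{t6},{t1,t4},{t4,t5,t7}}
C dims 5,8,4,1; δ0: rk 4, SNF 1^4; δ1: rk 3, SNF 1^3; δ2: rk 1, SNF 1^1
degree 0: 5−4−0 = 1 → Ȟ^0 ≅ Z
degree 1: 8−3−4 = 1 → Ȟ^1 ≅ Z
degree 2: 4−1−3 = 0 → Ȟ^2 ≅ 0


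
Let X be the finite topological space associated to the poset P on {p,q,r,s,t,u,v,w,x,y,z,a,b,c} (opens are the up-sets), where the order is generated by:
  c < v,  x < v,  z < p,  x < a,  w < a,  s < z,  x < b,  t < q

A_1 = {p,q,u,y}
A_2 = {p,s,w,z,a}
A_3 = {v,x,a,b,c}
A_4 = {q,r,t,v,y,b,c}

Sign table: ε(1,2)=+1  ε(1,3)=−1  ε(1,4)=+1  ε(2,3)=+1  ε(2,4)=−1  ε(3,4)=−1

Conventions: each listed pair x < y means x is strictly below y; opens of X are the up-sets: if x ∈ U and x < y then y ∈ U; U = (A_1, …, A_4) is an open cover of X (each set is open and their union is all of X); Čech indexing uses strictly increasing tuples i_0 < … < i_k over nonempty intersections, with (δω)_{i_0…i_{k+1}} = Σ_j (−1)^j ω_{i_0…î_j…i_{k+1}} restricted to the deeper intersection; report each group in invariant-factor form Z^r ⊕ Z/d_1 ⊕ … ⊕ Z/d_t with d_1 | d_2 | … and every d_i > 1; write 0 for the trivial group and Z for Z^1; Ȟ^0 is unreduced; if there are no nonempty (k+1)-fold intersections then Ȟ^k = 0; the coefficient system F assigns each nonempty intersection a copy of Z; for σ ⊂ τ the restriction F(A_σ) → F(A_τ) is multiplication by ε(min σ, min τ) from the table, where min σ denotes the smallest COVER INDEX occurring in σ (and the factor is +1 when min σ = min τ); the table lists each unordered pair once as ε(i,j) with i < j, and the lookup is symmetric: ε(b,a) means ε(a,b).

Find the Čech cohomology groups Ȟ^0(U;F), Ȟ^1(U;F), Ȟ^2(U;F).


cover nerve:
  A12={p} A14={q,y} A23={a} A34={v,b,c}
C dims 4,4; δ0: rk 4, SNF 1^3·2
Ȟ^0: (4−4)−0=0 ⇒ 0
Ȟ^1: (4−0)−4=0 plus torsion [2] ⇒ Z/2
Ȟ^2: (0−0)−0=0 ⇒ 0

Ȟ^0(U;F) ≅ 0,  Ȟ^1(U;F) ≅ Z/2,  Ȟ^2(U;F) ≅ 0


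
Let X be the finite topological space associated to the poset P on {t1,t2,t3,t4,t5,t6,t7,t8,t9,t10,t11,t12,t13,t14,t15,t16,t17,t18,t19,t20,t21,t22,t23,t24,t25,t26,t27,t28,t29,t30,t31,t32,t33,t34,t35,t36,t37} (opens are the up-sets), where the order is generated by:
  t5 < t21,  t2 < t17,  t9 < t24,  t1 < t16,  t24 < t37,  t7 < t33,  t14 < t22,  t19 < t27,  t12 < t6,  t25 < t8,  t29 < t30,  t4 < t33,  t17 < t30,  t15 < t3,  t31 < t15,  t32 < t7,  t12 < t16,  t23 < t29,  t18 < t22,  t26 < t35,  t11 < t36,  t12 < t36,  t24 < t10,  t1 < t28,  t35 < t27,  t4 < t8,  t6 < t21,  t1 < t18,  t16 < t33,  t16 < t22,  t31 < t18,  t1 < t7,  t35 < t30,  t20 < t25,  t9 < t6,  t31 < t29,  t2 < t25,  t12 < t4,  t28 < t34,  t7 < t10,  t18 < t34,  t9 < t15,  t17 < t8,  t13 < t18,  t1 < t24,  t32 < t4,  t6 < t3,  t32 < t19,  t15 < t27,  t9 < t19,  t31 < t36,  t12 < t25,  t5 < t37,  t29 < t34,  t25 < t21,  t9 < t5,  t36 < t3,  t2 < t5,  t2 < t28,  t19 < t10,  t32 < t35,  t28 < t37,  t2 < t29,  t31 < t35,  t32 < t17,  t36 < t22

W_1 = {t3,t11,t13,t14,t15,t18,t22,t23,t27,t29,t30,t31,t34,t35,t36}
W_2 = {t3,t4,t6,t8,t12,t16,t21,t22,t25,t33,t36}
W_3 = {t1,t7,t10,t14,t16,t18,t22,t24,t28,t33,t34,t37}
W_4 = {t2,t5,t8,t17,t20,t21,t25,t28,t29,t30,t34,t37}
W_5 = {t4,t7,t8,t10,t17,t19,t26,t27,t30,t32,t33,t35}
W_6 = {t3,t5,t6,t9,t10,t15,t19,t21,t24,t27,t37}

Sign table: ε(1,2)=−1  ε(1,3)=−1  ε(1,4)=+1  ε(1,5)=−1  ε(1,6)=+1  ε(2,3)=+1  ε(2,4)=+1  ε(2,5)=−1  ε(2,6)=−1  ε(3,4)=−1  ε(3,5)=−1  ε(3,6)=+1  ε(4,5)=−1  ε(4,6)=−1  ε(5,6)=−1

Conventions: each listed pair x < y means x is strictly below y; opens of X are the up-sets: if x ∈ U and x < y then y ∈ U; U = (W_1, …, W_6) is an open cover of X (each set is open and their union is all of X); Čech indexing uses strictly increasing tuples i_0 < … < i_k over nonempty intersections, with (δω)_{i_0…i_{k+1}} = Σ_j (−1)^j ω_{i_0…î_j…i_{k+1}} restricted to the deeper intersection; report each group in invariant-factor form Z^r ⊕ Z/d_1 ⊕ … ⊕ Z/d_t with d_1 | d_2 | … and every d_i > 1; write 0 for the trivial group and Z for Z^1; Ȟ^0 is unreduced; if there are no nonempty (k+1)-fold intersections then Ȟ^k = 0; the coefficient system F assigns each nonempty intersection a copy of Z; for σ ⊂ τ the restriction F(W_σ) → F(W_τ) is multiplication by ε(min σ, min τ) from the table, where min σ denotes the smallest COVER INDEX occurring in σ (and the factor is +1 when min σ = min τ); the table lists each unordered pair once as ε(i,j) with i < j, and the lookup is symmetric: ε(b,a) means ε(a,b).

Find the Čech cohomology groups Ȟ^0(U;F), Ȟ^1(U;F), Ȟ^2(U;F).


nonempty overlaps:
  W12={t3,t22,t36} W13={t14,t18,t22,t34} W14={t29,t30,t34} W15={t27,t30,t35} W16={t3,t15,t27} W23={t16,t22,t33} W24={t8,t21,t25} W25={t4,t8,t33} W26={t3,t6,t21} W34={t28,t34,t37} W35={t7,t10,t33} W36={t10,t24,t37} W45={t8,t17,t30} W46={t5,t21,t37} W56={t10,t19,t27}
  W123={t22} W126={t3} W134={t34} W145={t30} W156={t27} W235={t33} W245={t8} W246={t21} W346={t37} W356={t10}
C dims 6,15,10; δ0: rk 6, SNF 1^5·2; δ1: rk 9, SNF 1^9
degree 0: 6−6−0 = 0 → Ȟ^0 ≅ 0
degree 1: 15−9−6 = 0 plus torsion [2] → Ȟ^1 ≅ Z/2
degree 2: 10−0−9 = 1 → Ȟ^2 ≅ Z

Ȟ^0(U;F) ≅ 0, Ȟ^1(U;F) ≅ Z/2 and Ȟ^2(U;F) ≅ Z


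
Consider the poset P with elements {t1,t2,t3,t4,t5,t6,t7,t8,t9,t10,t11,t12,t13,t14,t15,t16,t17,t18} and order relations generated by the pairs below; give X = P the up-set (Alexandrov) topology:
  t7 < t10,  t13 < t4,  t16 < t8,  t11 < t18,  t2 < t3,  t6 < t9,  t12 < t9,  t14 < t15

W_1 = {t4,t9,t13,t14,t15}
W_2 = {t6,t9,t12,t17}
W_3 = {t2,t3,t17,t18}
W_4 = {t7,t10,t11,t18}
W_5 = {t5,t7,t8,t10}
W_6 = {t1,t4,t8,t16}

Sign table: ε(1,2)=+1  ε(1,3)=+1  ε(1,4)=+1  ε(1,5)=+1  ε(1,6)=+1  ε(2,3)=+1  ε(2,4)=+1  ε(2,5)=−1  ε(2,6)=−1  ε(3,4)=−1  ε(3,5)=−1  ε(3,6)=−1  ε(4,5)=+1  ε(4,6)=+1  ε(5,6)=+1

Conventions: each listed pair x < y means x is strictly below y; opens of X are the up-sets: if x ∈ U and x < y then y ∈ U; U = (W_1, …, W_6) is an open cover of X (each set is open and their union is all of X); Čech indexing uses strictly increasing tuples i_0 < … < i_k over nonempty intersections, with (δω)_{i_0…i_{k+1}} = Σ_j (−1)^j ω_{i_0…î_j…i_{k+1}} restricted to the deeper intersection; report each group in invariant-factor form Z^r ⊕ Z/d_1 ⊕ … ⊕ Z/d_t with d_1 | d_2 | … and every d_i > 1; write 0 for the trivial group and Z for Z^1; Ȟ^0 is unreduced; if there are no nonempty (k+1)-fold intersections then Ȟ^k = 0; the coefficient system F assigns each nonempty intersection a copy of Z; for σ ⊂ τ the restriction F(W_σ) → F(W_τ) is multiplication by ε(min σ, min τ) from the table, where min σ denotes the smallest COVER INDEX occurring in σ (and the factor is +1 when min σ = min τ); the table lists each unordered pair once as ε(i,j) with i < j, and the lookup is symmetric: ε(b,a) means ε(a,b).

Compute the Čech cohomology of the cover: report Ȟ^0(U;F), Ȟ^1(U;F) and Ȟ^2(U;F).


nerve of the cover:
  W12={t9} W16={t4} W23={t17} W34={t18} W45={t7,t10} W56={t8}
C dims 6,6; δ0: rk 6, SNF 1^5·2
Ȟ^0 = (6 − 6) − 0 = 0, so Ȟ^0 ≅ 0
Ȟ^1 = (6 − 0) − 6 = 0 plus torsion [2], so Ȟ^1 ≅ Z/2
Ȟ^2 = (0 − 0) − 0 = 0, so Ȟ^2 ≅ 0

Ȟ^0 ≅ 0,  Ȟ^1 ≅ Z/2,  Ȟ^2 ≅ 0


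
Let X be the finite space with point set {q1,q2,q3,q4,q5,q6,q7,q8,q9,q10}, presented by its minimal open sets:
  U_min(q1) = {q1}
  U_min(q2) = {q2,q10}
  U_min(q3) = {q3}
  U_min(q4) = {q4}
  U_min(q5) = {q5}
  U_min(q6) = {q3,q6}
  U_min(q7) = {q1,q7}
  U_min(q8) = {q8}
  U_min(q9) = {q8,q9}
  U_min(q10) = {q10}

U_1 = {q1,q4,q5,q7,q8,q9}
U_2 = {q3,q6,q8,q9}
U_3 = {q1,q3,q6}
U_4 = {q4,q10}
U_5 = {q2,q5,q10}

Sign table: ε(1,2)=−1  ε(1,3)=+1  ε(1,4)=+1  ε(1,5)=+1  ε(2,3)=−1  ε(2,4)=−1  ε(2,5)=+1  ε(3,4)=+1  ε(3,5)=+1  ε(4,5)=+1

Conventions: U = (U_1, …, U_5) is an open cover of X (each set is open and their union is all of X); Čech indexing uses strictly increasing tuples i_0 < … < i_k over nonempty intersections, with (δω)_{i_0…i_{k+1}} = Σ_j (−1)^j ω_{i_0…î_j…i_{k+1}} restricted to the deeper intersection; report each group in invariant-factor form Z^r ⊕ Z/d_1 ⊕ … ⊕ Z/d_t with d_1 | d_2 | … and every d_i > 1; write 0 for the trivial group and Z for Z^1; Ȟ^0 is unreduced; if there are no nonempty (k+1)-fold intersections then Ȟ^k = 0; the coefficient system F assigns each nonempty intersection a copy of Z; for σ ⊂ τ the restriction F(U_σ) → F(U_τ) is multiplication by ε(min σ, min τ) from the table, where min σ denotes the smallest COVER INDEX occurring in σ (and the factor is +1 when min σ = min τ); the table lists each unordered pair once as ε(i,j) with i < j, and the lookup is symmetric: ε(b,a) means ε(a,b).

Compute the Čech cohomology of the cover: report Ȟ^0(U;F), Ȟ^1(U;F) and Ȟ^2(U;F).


Ȟ^0(U;F) ≅ Z,  Ȟ^1(U;F) ≅ Z^2,  Ȟ^2(U;F) ≅ 0

cover nerve:
  U12={q8,q9} U13={q1} U14={q4} U15={q5} U23={q3,q6} U45={q10}
C dims 5,6; δ0: rk 4, SNF 1^4
Ȟ^0: (5−4)−0=1 ⇒ Z
Ȟ^1: (6−0)−4=2 ⇒ Z^2
Ȟ^2: (0−0)−0=0 ⇒ 0


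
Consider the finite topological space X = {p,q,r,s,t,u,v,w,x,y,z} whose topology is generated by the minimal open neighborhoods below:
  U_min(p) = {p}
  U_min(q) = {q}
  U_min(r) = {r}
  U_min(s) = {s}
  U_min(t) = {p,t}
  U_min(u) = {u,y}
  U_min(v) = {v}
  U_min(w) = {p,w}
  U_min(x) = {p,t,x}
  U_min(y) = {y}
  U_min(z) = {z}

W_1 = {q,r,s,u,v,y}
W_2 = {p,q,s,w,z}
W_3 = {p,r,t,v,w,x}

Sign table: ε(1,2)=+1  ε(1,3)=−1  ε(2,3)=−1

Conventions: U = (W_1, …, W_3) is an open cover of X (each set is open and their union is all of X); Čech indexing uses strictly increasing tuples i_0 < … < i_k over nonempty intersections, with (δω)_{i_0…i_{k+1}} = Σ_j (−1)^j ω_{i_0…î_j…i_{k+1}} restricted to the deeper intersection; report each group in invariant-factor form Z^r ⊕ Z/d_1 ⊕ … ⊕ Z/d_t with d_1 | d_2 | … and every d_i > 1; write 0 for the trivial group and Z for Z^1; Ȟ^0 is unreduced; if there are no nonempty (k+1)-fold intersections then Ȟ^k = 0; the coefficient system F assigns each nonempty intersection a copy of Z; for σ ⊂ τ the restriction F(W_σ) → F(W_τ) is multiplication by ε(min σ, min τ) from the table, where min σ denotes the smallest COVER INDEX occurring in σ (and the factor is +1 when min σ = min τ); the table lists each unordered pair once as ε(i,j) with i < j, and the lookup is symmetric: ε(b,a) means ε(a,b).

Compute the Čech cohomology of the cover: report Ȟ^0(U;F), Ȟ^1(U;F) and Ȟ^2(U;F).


Ȟ^0(U;F) ≅ Z; Ȟ^1(U;F) ≅ Z; Ȟ^2(U;F) ≅ 0

cover nerve:
  W12={q,s} W13={r,v} W23={p,w}
C dims 3,3; δ0: rk 2, SNF 1^2
Ȟ^0: (3−2)−0=1 ⇒ Z
Ȟ^1: (3−0)−2=1 ⇒ Z
Ȟ^2: (0−0)−0=0 ⇒ 0


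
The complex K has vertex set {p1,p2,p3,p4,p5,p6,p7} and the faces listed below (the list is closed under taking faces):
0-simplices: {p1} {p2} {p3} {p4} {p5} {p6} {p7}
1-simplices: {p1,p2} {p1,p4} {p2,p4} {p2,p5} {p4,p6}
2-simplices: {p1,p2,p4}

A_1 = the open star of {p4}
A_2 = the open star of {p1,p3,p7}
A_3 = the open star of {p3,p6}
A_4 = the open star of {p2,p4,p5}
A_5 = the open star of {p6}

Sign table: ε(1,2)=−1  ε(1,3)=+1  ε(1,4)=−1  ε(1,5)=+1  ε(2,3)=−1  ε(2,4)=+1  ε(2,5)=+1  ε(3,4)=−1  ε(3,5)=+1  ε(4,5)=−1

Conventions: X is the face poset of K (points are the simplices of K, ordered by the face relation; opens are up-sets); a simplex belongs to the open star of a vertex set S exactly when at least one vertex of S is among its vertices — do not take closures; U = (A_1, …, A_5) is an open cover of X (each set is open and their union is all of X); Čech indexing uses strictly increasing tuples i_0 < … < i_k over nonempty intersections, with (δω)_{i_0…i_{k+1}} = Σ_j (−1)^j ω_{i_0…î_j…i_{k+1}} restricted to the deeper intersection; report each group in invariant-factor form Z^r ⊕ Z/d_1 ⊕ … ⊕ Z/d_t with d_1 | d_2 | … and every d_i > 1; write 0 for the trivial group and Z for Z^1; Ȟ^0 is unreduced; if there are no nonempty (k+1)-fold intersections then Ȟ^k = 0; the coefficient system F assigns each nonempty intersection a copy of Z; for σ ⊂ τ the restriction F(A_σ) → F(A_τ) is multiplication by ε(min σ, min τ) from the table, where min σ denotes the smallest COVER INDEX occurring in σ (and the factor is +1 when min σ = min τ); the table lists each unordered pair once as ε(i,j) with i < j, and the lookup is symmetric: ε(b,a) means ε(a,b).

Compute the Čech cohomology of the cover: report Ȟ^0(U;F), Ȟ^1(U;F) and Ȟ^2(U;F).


nonempty overlaps:
  A1={{p4},{p1,p4},{p2,p4},{p4,p6},{p1,p2,p4}} A2={{p1},{p3},{p7},{p1,p2},{p1,p4},{p1,p2,p4}} A3={{p3},{p6},{p4,p6}} A4={{p2},{p4},{p5},{p1,p2},{p1,p4},{p2,p4},{p2,p5},{p4,p6},{p1,p2,p4}} A5={{p6},{p4,p6}}
  A12={{p1,p4},{p1,p2,p4}} A13={{p4,p6}} A14={{p4},{p1,p4},{p2,p4},{p4,p6},{p1,p2,p4}} A15={{p4,p6}} A23={{p3}} A24={{p1,p2},{p1,p4},{p1,p2,p4}} A34={{p4,p6}} A35={{p6},{p4,p6}} A45={{p4,p6}}
  A124={{p1,p4},{p1,p2,p4}} A134={{p4,p6}} A135={{p4,p6}} A145={{p4,p6}} A345={{p4,p6}}
  A1345={{p4,p6}}
C dims 5,9,5,1; δ0: rk 4, SNF 1^4; δ1: rk 4, SNF 1^4; δ2: rk 1, SNF 1^1
degree 0: 5−4−0 = 1 → Ȟ^0 ≅ Z
degree 1: 9−4−4 = 1 → Ȟ^1 ≅ Z
degree 2: 5−1−4 = 0 → Ȟ^2 ≅ 0

Ȟ^0 ≅ Z,  Ȟ^1 ≅ Z,  Ȟ^2 ≅ 0


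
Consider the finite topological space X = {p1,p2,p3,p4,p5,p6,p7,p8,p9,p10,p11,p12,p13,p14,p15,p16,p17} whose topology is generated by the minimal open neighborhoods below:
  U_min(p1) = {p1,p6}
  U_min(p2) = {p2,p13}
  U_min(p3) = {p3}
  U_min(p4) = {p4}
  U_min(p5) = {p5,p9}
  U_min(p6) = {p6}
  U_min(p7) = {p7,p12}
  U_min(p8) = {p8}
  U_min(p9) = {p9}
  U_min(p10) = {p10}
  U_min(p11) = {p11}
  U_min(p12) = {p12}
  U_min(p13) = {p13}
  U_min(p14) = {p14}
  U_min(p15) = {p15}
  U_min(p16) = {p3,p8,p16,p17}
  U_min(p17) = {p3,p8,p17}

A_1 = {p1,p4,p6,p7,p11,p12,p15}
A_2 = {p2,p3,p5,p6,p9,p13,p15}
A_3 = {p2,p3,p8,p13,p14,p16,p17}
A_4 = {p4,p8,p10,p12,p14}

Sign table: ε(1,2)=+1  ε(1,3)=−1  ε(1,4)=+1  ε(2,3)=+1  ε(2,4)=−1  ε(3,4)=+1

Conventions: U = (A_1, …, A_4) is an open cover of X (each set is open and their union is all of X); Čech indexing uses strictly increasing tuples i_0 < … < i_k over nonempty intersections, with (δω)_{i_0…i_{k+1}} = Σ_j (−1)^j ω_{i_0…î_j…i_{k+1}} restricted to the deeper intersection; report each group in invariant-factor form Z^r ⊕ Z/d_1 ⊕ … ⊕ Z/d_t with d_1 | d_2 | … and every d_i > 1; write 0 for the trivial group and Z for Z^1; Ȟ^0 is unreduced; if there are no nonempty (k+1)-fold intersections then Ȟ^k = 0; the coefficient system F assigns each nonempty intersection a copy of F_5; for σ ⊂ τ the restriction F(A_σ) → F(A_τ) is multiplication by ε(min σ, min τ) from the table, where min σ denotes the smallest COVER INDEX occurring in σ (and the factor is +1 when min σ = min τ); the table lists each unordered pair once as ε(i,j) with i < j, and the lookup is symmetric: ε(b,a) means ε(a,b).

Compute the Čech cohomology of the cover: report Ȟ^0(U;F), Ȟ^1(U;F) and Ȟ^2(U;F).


Ȟ^0 = Z/5, Ȟ^1 = Z/5, Ȟ^2 = 0

nerve of the cover:
  A12={p6,p15} A14={p4,p12} A23={p2,p3,p13} A34={p8,p14}
C dims 4,4; δ0: rk_F5 3
Ȟ^0 = (4 − 3) − 0 = 1, so Ȟ^0 ≅ Z/5
Ȟ^1 = (4 − 0) − 3 = 1, so Ȟ^1 ≅ Z/5
Ȟ^2 = (0 − 0) − 0 = 0, so Ȟ^2 ≅ 0


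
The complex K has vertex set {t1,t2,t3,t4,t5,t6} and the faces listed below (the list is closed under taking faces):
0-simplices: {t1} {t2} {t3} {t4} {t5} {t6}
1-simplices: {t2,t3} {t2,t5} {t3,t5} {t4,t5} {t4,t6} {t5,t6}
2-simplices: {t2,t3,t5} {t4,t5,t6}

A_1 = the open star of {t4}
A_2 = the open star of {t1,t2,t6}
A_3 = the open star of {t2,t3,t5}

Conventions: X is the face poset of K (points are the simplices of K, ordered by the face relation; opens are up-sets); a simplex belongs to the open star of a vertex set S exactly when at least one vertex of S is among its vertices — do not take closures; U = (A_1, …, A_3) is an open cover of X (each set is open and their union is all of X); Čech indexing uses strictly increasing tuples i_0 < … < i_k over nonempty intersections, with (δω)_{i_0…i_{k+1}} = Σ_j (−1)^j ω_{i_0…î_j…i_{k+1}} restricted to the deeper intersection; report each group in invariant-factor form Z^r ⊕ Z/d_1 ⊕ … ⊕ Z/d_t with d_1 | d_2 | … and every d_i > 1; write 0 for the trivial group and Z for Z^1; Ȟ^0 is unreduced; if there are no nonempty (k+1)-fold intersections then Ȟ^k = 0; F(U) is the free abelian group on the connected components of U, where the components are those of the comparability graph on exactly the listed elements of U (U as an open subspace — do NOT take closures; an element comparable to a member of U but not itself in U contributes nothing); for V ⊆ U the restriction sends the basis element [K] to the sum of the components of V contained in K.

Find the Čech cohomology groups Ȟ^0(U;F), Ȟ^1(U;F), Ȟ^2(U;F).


intersection data:
  A1={{t4},{t4,t5},{t4,t6},{t4,t5,t6}} A2={{t1},{t2},{t6},{t2,t3},{t2,t5},{t4,t6},{t5,t6},{t2,t3,t5},{t4,t5,t6}} A3={{t2},{t3},{t5},{t2,t3},{t2,t5},{t3,t5},{t4,t5},{t5,t6},{t2,t3,t5},{t4,t5,t6}}
  A12={{t4,t6},{t4,t5,t6}} A13={{t4,t5},{t4,t5,t6}} A23={{t2},{t2,t3},{t2,t5},{t5,t6},{t2,t3,t5},{t4,t5,t6}}
  A123={{t4,t5,t6}}
components per intersection:
  A1: {{t4},{t4,t5},{t4,t6},{t4,t5,t6}}
  A2: {{t1}} {{t2},{t2,t3},{t2,t5},{t2,t3,t5}} {{t6},{t4,t6},{t5,t6},{t4,t5,t6}}
  A3: {{t2},{t3},{t5},{t2,t3},{t2,t5},{t3,t5},{t4,t5},{t5,t6},{t2,t3,t5},{t4,t5,t6}}
  A12: {{t4,t6},{t4,t5,t6}}
  A13: {{t4,t5},{t4,t5,t6}}
  A23: {{t2},{t2,t3},{t2,t5},{t2,t3,t5}} {{t5,t6},{t4,t5,t6}}
  A123: {{t4,t5,t6}}
C dims 5,4,1; δ0: rk 3, SNF 1^3; δ1: rk 1, SNF 1^1
Ȟ^0 = (5 − 3) − 0 = 2, so Ȟ^0 ≅ Z^2
Ȟ^1 = (4 − 1) − 3 = 0, so Ȟ^1 ≅ 0
Ȟ^2 = (1 − 0) − 1 = 0, so Ȟ^2 ≅ 0

Ȟ^0(U;F) ≅ Z^2,  Ȟ^1(U;F) ≅ 0,  Ȟ^2(U;F) ≅ 0


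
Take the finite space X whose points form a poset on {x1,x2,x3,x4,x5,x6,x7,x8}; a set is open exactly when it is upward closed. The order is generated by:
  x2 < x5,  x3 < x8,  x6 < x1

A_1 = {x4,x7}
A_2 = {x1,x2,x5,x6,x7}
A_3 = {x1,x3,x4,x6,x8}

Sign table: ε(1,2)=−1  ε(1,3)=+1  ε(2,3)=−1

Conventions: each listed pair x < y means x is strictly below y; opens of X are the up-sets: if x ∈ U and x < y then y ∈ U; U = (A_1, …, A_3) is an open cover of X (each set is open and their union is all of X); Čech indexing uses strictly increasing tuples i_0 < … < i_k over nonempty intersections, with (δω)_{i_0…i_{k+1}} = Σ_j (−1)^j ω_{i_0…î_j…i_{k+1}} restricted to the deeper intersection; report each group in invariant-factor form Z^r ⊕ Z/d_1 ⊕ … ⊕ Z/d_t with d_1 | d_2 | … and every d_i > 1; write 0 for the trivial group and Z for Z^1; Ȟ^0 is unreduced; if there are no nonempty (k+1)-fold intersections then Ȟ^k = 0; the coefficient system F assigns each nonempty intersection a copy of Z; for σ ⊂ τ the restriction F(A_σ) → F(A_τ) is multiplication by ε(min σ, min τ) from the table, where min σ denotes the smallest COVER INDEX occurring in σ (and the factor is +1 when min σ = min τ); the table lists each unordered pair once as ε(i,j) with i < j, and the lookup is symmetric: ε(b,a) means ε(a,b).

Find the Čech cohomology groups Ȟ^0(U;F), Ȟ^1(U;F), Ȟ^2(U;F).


Ȟ^0 ≅ Z, Ȟ^1 ≅ Z and Ȟ^2 ≅ 0

nonempty intersections:
  A12={x7} A13={x4} A23={x1,x6}
C dims 3,3; δ0: rk 2, SNF 1^2
Ȟ^0: (3−2)−0=1 ⇒ Z
Ȟ^1: (3−0)−2=1 ⇒ Z
Ȟ^2: (0−0)−0=0 ⇒ 0


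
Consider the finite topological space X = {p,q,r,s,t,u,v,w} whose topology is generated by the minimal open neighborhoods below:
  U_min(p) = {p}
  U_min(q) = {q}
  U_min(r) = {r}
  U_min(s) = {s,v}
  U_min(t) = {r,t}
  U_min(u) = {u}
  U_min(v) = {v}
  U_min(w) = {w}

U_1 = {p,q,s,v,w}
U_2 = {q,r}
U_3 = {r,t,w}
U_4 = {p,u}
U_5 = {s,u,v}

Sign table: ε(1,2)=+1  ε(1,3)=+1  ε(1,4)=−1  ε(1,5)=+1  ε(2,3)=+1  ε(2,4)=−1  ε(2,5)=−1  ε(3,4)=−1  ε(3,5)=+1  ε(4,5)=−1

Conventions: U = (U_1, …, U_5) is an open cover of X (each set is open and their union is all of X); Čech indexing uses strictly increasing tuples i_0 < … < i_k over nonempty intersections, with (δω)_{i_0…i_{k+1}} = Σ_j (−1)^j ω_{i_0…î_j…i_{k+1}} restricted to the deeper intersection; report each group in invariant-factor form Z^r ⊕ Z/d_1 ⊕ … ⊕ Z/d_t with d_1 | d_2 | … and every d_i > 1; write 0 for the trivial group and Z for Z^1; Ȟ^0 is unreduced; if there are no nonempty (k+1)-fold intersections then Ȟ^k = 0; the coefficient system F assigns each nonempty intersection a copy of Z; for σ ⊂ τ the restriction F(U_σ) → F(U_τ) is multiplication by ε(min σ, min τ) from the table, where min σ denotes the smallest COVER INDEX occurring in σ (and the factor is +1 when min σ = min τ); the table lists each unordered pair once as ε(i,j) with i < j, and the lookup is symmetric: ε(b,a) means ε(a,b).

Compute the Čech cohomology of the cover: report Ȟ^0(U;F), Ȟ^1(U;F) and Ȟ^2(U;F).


Ȟ^0 = Z; Ȟ^1 = Z^2; Ȟ^2 = 0

nerve simplices:
  U12={q} U13={w} U14={p} U15={s,v} U23={r} U45={u}
C dims 5,6; δ0: rk 4, SNF 1^4
degree 0: 5−4−0 = 1 → Ȟ^0 ≅ Z
degree 1: 6−0−4 = 2 → Ȟ^1 ≅ Z^2
degree 2: 0−0−0 = 0 → Ȟ^2 ≅ 0


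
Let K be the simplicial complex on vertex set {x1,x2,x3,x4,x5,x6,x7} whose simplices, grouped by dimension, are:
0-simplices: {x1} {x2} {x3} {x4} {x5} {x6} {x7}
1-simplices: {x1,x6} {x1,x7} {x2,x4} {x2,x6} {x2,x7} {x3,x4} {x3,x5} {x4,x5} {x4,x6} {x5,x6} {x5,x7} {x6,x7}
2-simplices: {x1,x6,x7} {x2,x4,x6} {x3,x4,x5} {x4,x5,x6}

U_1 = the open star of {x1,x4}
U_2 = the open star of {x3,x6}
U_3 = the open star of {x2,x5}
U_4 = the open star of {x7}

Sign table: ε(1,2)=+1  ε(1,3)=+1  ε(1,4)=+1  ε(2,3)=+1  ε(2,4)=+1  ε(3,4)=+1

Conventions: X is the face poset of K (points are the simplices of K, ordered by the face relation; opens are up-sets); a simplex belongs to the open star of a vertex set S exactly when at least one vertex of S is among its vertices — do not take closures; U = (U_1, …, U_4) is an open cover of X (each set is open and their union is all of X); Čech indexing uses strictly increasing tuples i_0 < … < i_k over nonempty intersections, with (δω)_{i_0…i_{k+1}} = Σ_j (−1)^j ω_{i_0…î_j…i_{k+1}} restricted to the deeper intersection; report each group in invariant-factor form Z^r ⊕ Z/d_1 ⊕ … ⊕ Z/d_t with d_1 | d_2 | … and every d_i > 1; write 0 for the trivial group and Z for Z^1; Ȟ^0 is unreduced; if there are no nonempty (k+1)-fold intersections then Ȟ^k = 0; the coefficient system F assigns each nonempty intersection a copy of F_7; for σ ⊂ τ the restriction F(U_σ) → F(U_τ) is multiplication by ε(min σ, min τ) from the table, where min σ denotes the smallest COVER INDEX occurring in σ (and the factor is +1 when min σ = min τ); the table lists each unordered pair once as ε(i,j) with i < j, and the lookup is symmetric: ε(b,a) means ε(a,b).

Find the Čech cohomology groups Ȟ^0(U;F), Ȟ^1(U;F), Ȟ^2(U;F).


cover nerve:
  U1={{x1},{x4},{x1,x6},{x1,x7},{x2,x4},{x3,x4},{x4,x5},{x4,x6},{x1,x6,x7},{x2,x4,x6},{x3,x4,x5},{x4,x5,x6}} U2={{x3},{x6},{x1,x6},{x2,x6},{x3,x4},{x3,x5},{x4,x6},{x5,x6},{x6,x7},{x1,x6,x7},{x2,x4,x6},{x3,x4,x5},{x4,x5,x6}} U3={{x2},{x5},{x2,x4},{x2,x6},{x2,x7},{x3,x5},{x4,x5},{x5,x6},{x5,x7},{x2,x4,x6},{x3,x4,x5},{x4,x5,x6}} U4={{x7},{x1,x7},{x2,x7},{x5,x7},{x6,x7},{x1,x6,x7}}
  U12={{x1,x6},{x3,x4},{x4,x6},{x1,x6,x7},{x2,x4,x6},{x3,x4,x5},{x4,x5,x6}} U13={{x2,x4},{x4,x5},{x2,x4,x6},{x3,x4,x5},{x4,x5,x6}} U14={{x1,x7},{x1,x6,x7}} U23={{x2,x6},{x3,x5},{x5,x6},{x2,x4,x6},{x3,x4,x5},{x4,x5,x6}} U24={{x6,x7},{x1,x6,x7}} U34={{x2,x7},{x5,x7}}
  U123={{x2,x4,x6},{x3,x4,x5},{x4,x5,x6}} U124={{x1,x6,x7}}
C dims 4,6,2; δ0: rk_F7 3; δ1: rk_F7 2
Ȟ^0: (4−3)−0=1 ⇒ Z/7
Ȟ^1: (6−2)−3=1 ⇒ Z/7
Ȟ^2: (2−0)−2=0 ⇒ 0

Ȟ^0 ≅ Z/7; Ȟ^1 ≅ Z/7; Ȟ^2 ≅ 0


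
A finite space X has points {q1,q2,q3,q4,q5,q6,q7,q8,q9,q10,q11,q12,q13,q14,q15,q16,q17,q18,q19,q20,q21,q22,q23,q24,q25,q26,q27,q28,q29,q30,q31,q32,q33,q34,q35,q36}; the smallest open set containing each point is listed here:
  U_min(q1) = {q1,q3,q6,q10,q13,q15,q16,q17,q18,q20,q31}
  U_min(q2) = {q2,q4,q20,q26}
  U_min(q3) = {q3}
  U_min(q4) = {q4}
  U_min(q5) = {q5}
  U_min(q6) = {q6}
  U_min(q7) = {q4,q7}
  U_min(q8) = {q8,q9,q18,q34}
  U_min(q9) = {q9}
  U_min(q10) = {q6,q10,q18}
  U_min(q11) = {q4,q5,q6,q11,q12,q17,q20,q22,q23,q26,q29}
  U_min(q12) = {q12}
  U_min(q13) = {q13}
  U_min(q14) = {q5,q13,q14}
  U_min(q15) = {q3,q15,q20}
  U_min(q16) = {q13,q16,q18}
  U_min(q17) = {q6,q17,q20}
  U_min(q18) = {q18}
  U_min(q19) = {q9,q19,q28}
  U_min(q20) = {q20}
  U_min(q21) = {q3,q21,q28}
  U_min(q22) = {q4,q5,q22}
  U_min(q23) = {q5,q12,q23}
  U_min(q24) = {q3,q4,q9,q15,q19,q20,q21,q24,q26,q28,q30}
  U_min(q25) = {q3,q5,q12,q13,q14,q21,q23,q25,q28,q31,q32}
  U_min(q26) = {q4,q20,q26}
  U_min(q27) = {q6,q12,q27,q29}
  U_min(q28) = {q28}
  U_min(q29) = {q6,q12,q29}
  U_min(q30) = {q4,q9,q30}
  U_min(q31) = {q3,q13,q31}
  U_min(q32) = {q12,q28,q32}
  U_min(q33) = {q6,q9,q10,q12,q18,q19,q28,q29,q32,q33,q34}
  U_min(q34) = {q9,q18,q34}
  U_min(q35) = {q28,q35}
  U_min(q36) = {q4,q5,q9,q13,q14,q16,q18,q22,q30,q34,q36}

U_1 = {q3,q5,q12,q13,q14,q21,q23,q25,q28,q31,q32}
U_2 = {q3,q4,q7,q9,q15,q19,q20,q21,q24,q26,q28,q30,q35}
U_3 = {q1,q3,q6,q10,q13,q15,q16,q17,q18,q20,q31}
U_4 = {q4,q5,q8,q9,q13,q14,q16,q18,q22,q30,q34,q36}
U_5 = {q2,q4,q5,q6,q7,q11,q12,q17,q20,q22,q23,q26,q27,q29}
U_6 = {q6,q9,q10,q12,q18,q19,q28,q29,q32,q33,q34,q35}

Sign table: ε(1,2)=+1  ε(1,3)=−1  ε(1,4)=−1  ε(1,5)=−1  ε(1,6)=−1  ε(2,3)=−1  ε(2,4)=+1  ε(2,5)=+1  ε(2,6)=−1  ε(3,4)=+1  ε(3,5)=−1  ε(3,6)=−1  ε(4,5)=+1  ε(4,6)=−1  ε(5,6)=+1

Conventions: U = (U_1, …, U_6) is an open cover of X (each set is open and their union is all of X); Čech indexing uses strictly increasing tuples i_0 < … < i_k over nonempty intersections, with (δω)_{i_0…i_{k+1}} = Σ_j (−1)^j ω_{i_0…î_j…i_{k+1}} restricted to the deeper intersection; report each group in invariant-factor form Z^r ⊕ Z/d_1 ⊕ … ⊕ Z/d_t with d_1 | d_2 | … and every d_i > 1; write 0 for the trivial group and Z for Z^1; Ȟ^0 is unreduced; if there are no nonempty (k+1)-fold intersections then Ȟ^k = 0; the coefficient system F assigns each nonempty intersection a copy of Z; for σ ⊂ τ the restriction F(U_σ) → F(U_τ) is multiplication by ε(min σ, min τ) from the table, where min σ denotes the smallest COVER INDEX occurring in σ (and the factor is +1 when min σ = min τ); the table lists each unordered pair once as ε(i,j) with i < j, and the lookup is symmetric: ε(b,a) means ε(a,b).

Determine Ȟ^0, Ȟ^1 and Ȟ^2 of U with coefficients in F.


Ȟ^0 ≅ 0,  Ȟ^1 ≅ Z/2,  Ȟ^2 ≅ Z

nerve simplices:
  U12={q3,q21,q28} U13={q3,q13,q31} U14={q5,q13,q14} U15={q5,q12,q23} U16={q12,q28,q32} U23={q3,q15,q20} U24={q4,q9,q30} U25={q4,q7,q20,q26} U26={q9,q19,q28,q35} U34={q13,q16,q18} U35={q6,q17,q20} U36={q6,q10,q18} U45={q4,q5,q22} U46={q9,q18,q34} U56={q6,q12,q29}
  U123={q3} U126={q28} U134={q13} U145={q5} U156={q12} U235={q20} U245={q4} U246={q9} U346={q18} U356={q6}
C dims 6,15,10; δ0: rk 6, SNF 1^5·2; δ1: rk 9, SNF 1^9
degree 0: 6−6−0 = 0 → Ȟ^0 ≅ 0
degree 1: 15−9−6 = 0 plus torsion [2] → Ȟ^1 ≅ Z/2
degree 2: 10−0−9 = 1 → Ȟ^2 ≅ Z
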